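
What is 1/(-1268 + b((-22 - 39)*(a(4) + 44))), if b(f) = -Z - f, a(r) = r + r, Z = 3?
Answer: 1/1901 ≈ 0.00052604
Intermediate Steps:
a(r) = 2*r
b(f) = -3 - f (b(f) = -1*3 - f = -3 - f)
1/(-1268 + b((-22 - 39)*(a(4) + 44))) = 1/(-1268 + (-3 - (-22 - 39)*(2*4 + 44))) = 1/(-1268 + (-3 - (-61)*(8 + 44))) = 1/(-1268 + (-3 - (-61)*52)) = 1/(-1268 + (-3 - 1*(-3172))) = 1/(-1268 + (-3 + 3172)) = 1/(-1268 + 3169) = 1/1901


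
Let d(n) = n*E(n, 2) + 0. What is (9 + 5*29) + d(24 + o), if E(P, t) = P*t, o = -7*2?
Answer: 354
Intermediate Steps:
o = -14
d(n) = 2*n**2 (d(n) = n*(n*2) + 0 = n*(2*n) + 0 = 2*n**2 + 0 = 2*n**2)
(9 + 5*29) + d(24 + o) = (9 + 5*29) + 2*(24 - 14)**2 = (9 + 145) + 2*10**2 = 154 + 2*100 = 154 + 200 = 354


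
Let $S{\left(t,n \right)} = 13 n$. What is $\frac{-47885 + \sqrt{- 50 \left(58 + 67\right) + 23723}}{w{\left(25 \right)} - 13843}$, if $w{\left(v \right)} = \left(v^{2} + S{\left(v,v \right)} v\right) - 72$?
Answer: $\frac{9577}{1033} - \frac{\sqrt{17473}}{5165} \approx 9.2455$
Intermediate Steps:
$w{\left(v \right)} = -72 + 14 v^{2}$ ($w{\left(v \right)} = \left(v^{2} + 13 v v\right) - 72 = \left(v^{2} + 13 v^{2}\right) - 72 = 14 v^{2} - 72 = -72 + 14 v^{2}$)
$\frac{-47885 + \sqrt{- 50 \left(58 + 67\right) + 23723}}{w{\left(25 \right)} - 13843} = \frac{-47885 + \sqrt{- 50 \left(58 + 67\right) + 23723}}{\left(-72 + 14 \cdot 25^{2}\right) - 13843} = \frac{-47885 + \sqrt{\left(-50\right) 125 + 23723}}{\left(-72 + 14 \cdot 625\right) - 13843} = \frac{-47885 + \sqrt{-6250 + 23723}}{\left(-72 + 8750\right) - 13843} = \frac{-47885 + \sqrt{17473}}{8678 - 13843} = \frac{-47885 + \sqrt{17473}}{-5165} = \left(-47885 + \sqrt{17473}\right) \left(- \frac{1}{5165}\right) = \frac{9577}{1033} - \frac{\sqrt{17473}}{5165}$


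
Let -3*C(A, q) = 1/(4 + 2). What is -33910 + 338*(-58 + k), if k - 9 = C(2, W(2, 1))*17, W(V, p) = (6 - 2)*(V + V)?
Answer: -457121/9 ≈ -50791.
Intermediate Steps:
W(V, p) = 8*V (W(V, p) = 4*(2*V) = 8*V)
C(A, q) = -1/18 (C(A, q) = -1/(3*(4 + 2)) = -1/3/6 = -1/3*1/6 = -1/18)
k = 145/18 (k = 9 - 1/18*17 = 9 - 17/18 = 145/18 ≈ 8.0556)
-33910 + 338*(-58 + k) = -33910 + 338*(-58 + 145/18) = -33910 + 338*(-899/18) = -33910 - 151931/9 = -457121/9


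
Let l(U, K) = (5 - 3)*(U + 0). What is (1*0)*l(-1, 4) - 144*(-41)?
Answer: 5904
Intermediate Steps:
l(U, K) = 2*U
(1*0)*l(-1, 4) - 144*(-41) = (1*0)*(2*(-1)) - 144*(-41) = 0*(-2) + 5904 = 0 + 5904 = 5904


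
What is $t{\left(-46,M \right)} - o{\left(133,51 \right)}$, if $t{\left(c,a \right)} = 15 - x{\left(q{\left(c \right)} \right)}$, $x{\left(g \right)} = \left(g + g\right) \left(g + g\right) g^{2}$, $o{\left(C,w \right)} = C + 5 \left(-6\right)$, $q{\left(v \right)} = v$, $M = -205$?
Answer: $-17909912$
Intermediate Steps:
$o{\left(C,w \right)} = -30 + C$ ($o{\left(C,w \right)} = C - 30 = -30 + C$)
$x{\left(g \right)} = 4 g^{4}$ ($x{\left(g \right)} = 2 g 2 g g^{2} = 4 g^{2} g^{2} = 4 g^{4}$)
$t{\left(c,a \right)} = 15 - 4 c^{4}$
$t{\left(-46,M \right)} - o{\left(133,51 \right)} = \left(15 - 4 \left(-46\right)^{4}\right) - \left(-30 + 133\right) = \left(15 - 17909824\right) - 103 = -17909809 - 103 = -17909912$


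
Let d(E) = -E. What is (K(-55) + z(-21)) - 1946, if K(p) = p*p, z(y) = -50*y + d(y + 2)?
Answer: 2148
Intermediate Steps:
z(y) = -2 - 51*y (z(y) = -50*y - (y + 2) = -50*y - (2 + y) = -50*y + (-2 - y) = -2 - 51*y)
K(p) = p²
(K(-55) + z(-21)) - 1946 = ((-55)² + (-2 - 51*(-21))) - 1946 = (3025 + (-2 + 1071)) - 1946 = (3025 + 1069) - 1946 = 4094 - 1946 = 2148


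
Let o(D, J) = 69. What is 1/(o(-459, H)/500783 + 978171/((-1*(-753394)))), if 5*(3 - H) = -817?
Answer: 377286907502/489903392079 ≈ 0.77013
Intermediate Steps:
H = 832/5 (H = 3 - 1/5*(-817) = 3 + 817/5 = 832/5 ≈ 166.40)
1/(o(-459, H)/500783 + 978171/((-1*(-753394)))) = 1/(69/500783 + 978171/((-1*(-753394)))) = 1/(69*(1/500783) + 978171/753394) = 1/(69/500783 + 978171*(1/753394)) = 1/(69/500783 + 978171/753394) = 1/(489903392079/377286907502) = 377286907502/489903392079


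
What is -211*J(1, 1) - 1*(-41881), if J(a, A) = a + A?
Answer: 41459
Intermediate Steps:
J(a, A) = A + a
-211*J(1, 1) - 1*(-41881) = -211*(1 + 1) - 1*(-41881) = -211*2 + 41881 = -422 + 41881 = 41459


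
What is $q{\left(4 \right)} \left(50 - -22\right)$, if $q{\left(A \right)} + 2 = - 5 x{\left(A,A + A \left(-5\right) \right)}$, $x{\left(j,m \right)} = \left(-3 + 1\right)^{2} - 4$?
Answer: $-144$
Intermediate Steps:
$x{\left(j,m \right)} = 0$ ($x{\left(j,m \right)} = \left(-2\right)^{2} - 4 = 4 - 4 = 0$)
$q{\left(A \right)} = -2$ ($q{\left(A \right)} = -2 - 0 = -2 + 0 = -2$)
$q{\left(4 \right)} \left(50 - -22\right) = - 2 \left(50 - -22\right) = - 2 \left(50 + 22\right) = \left(-2\right) 72 = -144$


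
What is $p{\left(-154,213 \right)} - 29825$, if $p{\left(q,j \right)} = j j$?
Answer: $15544$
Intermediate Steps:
$p{\left(q,j \right)} = j^{2}$
$p{\left(-154,213 \right)} - 29825 = 213^{2} - 29825 = 45369 - 29825 = 15544$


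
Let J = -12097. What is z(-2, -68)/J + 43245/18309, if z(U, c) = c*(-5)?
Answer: 172303235/73827991 ≈ 2.3338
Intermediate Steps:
z(U, c) = -5*c
z(-2, -68)/J + 43245/18309 = -5*(-68)/(-12097) + 43245/18309 = 340*(-1/12097) + 43245*(1/18309) = -340/12097 + 14415/6103 = 172303235/73827991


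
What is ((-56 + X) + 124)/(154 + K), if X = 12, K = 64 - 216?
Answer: 40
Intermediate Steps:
K = -152
((-56 + X) + 124)/(154 + K) = ((-56 + 12) + 124)/(154 - 152) = (-44 + 124)/2 = 80*(½) = 40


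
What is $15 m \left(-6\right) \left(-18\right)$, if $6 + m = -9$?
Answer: $-24300$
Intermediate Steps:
$m = -15$ ($m = -6 - 9 = -15$)
$15 m \left(-6\right) \left(-18\right) = 15 \left(-15\right) \left(-6\right) \left(-18\right) = \left(-225\right) \left(-6\right) \left(-18\right) = 1350 \left(-18\right) = -24300$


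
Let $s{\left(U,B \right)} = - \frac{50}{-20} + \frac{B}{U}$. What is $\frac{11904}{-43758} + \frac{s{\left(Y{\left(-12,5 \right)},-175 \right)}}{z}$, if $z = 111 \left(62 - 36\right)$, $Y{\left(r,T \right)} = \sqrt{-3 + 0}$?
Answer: $- \frac{292697}{1079364} + \frac{175 i \sqrt{3}}{8658} \approx -0.27118 + 0.035009 i$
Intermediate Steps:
$Y{\left(r,T \right)} = i \sqrt{3}$ ($Y{\left(r,T \right)} = \sqrt{-3} = i \sqrt{3}$)
$s{\left(U,B \right)} = \frac{5}{2} + \frac{B}{U}$ ($s{\left(U,B \right)} = \left(-50\right) \left(- \frac{1}{20}\right) + \frac{B}{U} = \frac{5}{2} + \frac{B}{U}$)
$z = 2886$ ($z = 111 \cdot 26 = 2886$)
$\frac{11904}{-43758} + \frac{s{\left(Y{\left(-12,5 \right)},-175 \right)}}{z} = \frac{11904}{-43758} + \frac{\frac{5}{2} - \frac{175}{i \sqrt{3}}}{2886} = 11904 \left(- \frac{1}{43758}\right) + \left(\frac{5}{2} - 175 \left(- \frac{i \sqrt{3}}{3}\right)\right) \frac{1}{2886} = - \frac{1984}{7293} + \left(\frac{5}{2} + \frac{175 i \sqrt{3}}{3}\right) \frac{1}{2886} = - \frac{1984}{7293} + \left(\frac{5}{5772} + \frac{175 i \sqrt{3}}{8658}\right) = - \frac{292697}{1079364} + \frac{175 i \sqrt{3}}{8658}$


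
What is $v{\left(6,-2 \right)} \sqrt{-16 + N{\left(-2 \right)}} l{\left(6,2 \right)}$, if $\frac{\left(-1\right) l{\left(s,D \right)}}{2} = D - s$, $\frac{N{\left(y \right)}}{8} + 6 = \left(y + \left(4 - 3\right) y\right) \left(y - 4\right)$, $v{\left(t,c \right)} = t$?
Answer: $384 \sqrt{2} \approx 543.06$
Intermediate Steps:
$N{\left(y \right)} = -48 + 16 y \left(-4 + y\right)$ ($N{\left(y \right)} = -48 + 8 \left(y + \left(4 - 3\right) y\right) \left(y - 4\right) = -48 + 8 \left(y + 1 y\right) \left(-4 + y\right) = -48 + 8 \left(y + y\right) \left(-4 + y\right) = -48 + 8 \cdot 2 y \left(-4 + y\right) = -48 + 16 y \left(-4 + y\right)$)
$l{\left(s,D \right)} = - 2 D + 2 s$ ($l{\left(s,D \right)} = - 2 \left(D - s\right) = - 2 D + 2 s$)
$v{\left(6,-2 \right)} \sqrt{-16 + N{\left(-2 \right)}} l{\left(6,2 \right)} = 6 \sqrt{-16 - \left(-80 - 64\right)} \left(\left(-2\right) 2 + 2 \cdot 6\right) = 6 \sqrt{-16 + \left(-48 + 128 + 16 \cdot 4\right)} \left(-4 + 12\right) = 6 \sqrt{-16 + \left(-48 + 128 + 64\right)} 8 = 6 \sqrt{-16 + 144} \cdot 8 = 6 \sqrt{128} \cdot 8 = 6 \cdot 8 \sqrt{2} \cdot 8 = 48 \sqrt{2} \cdot 8 = 384 \sqrt{2}$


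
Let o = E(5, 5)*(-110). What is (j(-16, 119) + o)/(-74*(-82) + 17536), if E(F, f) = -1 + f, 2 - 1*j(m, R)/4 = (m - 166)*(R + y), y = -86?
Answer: 1966/1967 ≈ 0.99949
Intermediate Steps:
j(m, R) = 8 - 4*(-166 + m)*(-86 + R) (j(m, R) = 8 - 4*(m - 166)*(R - 86) = 8 - 4*(-166 + m)*(-86 + R))
o = -440 (o = (-1 + 5)*(-110) = 4*(-110) = -440)
(j(-16, 119) + o)/(-74*(-82) + 17536) = ((-57096 + 344*(-16) + 664*119 - 4*119*(-16)) - 440)/(-74*(-82) + 17536) = ((-57096 - 5504 + 79016 + 7616) - 440)/(6068 + 17536) = (24032 - 440)/23604 = 23592*(1/23604) = 1966/1967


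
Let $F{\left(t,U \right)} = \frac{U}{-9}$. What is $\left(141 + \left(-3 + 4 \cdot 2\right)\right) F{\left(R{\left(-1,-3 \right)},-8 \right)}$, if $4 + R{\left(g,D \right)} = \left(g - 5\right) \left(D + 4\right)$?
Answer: $\frac{1168}{9} \approx 129.78$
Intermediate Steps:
$R{\left(g,D \right)} = -4 + \left(-5 + g\right) \left(4 + D\right)$ ($R{\left(g,D \right)} = -4 + \left(g - 5\right) \left(D + 4\right) = -4 + \left(-5 + g\right) \left(4 + D\right)$)
$F{\left(t,U \right)} = - \frac{U}{9}$ ($F{\left(t,U \right)} = U \left(- \frac{1}{9}\right) = - \frac{U}{9}$)
$\left(141 + \left(-3 + 4 \cdot 2\right)\right) F{\left(R{\left(-1,-3 \right)},-8 \right)} = \left(141 + \left(-3 + 4 \cdot 2\right)\right) \left(\left(- \frac{1}{9}\right) \left(-8\right)\right) = \left(141 + \left(-3 + 8\right)\right) \frac{8}{9} = \left(141 + 5\right) \frac{8}{9} = 146 \cdot \frac{8}{9} = \frac{1168}{9}$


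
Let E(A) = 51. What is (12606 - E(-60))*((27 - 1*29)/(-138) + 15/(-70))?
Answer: -807705/322 ≈ -2508.4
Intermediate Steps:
(12606 - E(-60))*((27 - 1*29)/(-138) + 15/(-70)) = (12606 - 1*51)*((27 - 1*29)/(-138) + 15/(-70)) = (12606 - 51)*((27 - 29)*(-1/138) + 15*(-1/70)) = 12555*(-2*(-1/138) - 3/14) = 12555*(1/69 - 3/14) = 12555*(-193/966) = -807705/322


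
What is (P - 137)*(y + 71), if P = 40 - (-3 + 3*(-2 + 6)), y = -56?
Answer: -1590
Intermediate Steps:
P = 31 (P = 40 - (-3 + 3*4) = 40 - (-3 + 12) = 40 - 1*9 = 40 - 9 = 31)
(P - 137)*(y + 71) = (31 - 137)*(-56 + 71) = -106*15 = -1590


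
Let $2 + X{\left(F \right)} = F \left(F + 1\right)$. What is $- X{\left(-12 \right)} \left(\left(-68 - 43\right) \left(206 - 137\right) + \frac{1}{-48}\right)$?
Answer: $\frac{23896145}{24} \approx 9.9567 \cdot 10^{5}$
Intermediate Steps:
$X{\left(F \right)} = -2 + F \left(1 + F\right)$ ($X{\left(F \right)} = -2 + F \left(F + 1\right) = -2 + F \left(1 + F\right)$)
$- X{\left(-12 \right)} \left(\left(-68 - 43\right) \left(206 - 137\right) + \frac{1}{-48}\right) = - (-2 - 12 + \left(-12\right)^{2}) \left(\left(-68 - 43\right) \left(206 - 137\right) + \frac{1}{-48}\right) = - (-2 - 12 + 144) \left(\left(-111\right) 69 - \frac{1}{48}\right) = \left(-1\right) 130 \left(-7659 - \frac{1}{48}\right) = \left(-130\right) \left(- \frac{367633}{48}\right) = \frac{23896145}{24}$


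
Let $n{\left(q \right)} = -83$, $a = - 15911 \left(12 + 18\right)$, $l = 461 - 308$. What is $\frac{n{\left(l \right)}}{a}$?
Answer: $\frac{83}{477330} \approx 0.00017388$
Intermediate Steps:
$l = 153$ ($l = 461 - 308 = 153$)
$a = -477330$ ($a = \left(-15911\right) 30 = -477330$)
$\frac{n{\left(l \right)}}{a} = - \frac{83}{-477330} = \left(-83\right) \left(- \frac{1}{477330}\right) = \frac{83}{477330}$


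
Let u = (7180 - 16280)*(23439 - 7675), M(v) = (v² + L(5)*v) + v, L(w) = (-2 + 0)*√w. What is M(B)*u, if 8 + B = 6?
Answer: -286904800 - 573809600*√5 ≈ -1.5700e+9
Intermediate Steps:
L(w) = -2*√w
B = -2 (B = -8 + 6 = -2)
M(v) = v + v² - 2*v*√5 (M(v) = (v² + (-2*√5)*v) + v = (v² - 2*v*√5) + v = v + v² - 2*v*√5)
u = -143452400 (u = -9100*15764 = -143452400)
M(B)*u = -2*(1 - 2 - 2*√5)*(-143452400) = -2*(-1 - 2*√5)*(-143452400) = (2 + 4*√5)*(-143452400) = -286904800 - 573809600*√5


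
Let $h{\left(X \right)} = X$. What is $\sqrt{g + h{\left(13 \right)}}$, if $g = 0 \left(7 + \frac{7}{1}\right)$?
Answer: $\sqrt{13} \approx 3.6056$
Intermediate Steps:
$g = 0$ ($g = 0 \left(7 + 7 \cdot 1\right) = 0 \left(7 + 7\right) = 0 \cdot 14 = 0$)
$\sqrt{g + h{\left(13 \right)}} = \sqrt{0 + 13} = \sqrt{13}$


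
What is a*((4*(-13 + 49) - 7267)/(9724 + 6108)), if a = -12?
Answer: 21369/3958 ≈ 5.3989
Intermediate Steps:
a*((4*(-13 + 49) - 7267)/(9724 + 6108)) = -12*(4*(-13 + 49) - 7267)/(9724 + 6108) = -12*(4*36 - 7267)/15832 = -12*(144 - 7267)/15832 = -(-85476)/15832 = -12*(-7123/15832) = 21369/3958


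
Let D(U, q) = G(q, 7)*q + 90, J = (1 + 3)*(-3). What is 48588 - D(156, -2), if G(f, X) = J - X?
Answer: 48460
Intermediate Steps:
J = -12 (J = 4*(-3) = -12)
G(f, X) = -12 - X
D(U, q) = 90 - 19*q (D(U, q) = (-12 - 1*7)*q + 90 = (-12 - 7)*q + 90 = -19*q + 90 = 90 - 19*q)
48588 - D(156, -2) = 48588 - (90 - 19*(-2)) = 48588 - (90 + 38) = 48588 - 1*128 = 48588 - 128 = 48460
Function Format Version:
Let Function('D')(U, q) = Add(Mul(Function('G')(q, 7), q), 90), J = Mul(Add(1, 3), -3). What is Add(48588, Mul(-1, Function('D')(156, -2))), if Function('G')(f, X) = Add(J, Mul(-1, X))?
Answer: 48460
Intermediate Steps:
J = -12 (J = Mul(4, -3) = -12)
Function('G')(f, X) = Add(-12, Mul(-1, X))
Function('D')(U, q) = Add(90, Mul(-19, q)) (Function('D')(U, q) = Add(Mul(Add(-12, Mul(-1, 7)), q), 90) = Add(Mul(Add(-12, -7), q), 90) = Add(Mul(-19, q), 90) = Add(90, Mul(-19, q)))
Add(48588, Mul(-1, Function('D')(156, -2))) = Add(48588, Mul(-1, Add(90, Mul(-19, -2)))) = Add(48588, Mul(-1, Add(90, 38))) = Add(48588, Mul(-1, 128)) = Add(48588, -128) = 48460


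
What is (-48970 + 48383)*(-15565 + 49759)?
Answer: -20071878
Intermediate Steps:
(-48970 + 48383)*(-15565 + 49759) = -587*34194 = -20071878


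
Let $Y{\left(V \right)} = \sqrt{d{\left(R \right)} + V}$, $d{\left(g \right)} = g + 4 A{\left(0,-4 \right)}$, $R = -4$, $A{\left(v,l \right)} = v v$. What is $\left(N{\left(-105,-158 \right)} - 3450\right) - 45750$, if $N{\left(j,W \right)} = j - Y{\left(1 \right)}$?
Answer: $-49305 - i \sqrt{3} \approx -49305.0 - 1.732 i$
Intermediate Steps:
$A{\left(v,l \right)} = v^{2}$
$d{\left(g \right)} = g$ ($d{\left(g \right)} = g + 4 \cdot 0^{2} = g + 4 \cdot 0 = g + 0 = g$)
$Y{\left(V \right)} = \sqrt{-4 + V}$
$N{\left(j,W \right)} = j - i \sqrt{3}$ ($N{\left(j,W \right)} = j - \sqrt{-4 + 1} = j - \sqrt{-3} = j - i \sqrt{3}$)
$\left(N{\left(-105,-158 \right)} - 3450\right) - 45750 = \left(\left(-105 - i \sqrt{3}\right) - 3450\right) - 45750 = \left(-3555 - i \sqrt{3}\right) - 45750 = -49305 - i \sqrt{3}$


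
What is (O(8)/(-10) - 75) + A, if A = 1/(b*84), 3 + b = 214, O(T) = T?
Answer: -6717391/88620 ≈ -75.800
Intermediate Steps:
b = 211 (b = -3 + 214 = 211)
A = 1/17724 (A = 1/(211*84) = 1/17724 ≈ 5.6421e-5)
(O(8)/(-10) - 75) + A = (8/(-10) - 75) + 1/17724 = (8*(-⅒) - 75) + 1/17724 = (-⅘ - 75) + 1/17724 = -379/5 + 1/17724 = -6717391/88620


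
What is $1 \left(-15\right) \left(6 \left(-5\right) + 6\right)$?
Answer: $360$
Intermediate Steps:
$1 \left(-15\right) \left(6 \left(-5\right) + 6\right) = - 15 \left(-30 + 6\right) = \left(-15\right) \left(-24\right) = 360$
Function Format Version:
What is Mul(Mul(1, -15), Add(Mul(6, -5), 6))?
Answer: 360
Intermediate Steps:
Mul(Mul(1, -15), Add(Mul(6, -5), 6)) = Mul(-15, Add(-30, 6)) = Mul(-15, -24) = 360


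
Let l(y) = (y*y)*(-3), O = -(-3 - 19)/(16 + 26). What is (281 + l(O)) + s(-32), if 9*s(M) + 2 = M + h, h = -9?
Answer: 121451/441 ≈ 275.40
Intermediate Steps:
O = 11/21 (O = -(-22)/42 = -1*(-11/21) = 11/21 ≈ 0.52381)
s(M) = -11/9 + M/9 (s(M) = -2/9 + (M - 9)/9 = -2/9 + (-9 + M)/9 = -2/9 + (-1 + M/9) = -11/9 + M/9)
l(y) = -3*y² (l(y) = y²*(-3) = -3*y²)
(281 + l(O)) + s(-32) = (281 - 3*(11/21)²) + (-11/9 + (⅑)*(-32)) = (281 - 3*121/441) + (-11/9 - 32/9) = (281 - 121/147) - 43/9 = 41186/147 - 43/9 = 121451/441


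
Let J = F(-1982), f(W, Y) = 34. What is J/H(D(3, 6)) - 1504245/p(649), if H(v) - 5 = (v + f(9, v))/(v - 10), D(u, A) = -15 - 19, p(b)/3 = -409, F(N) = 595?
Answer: 550086/409 ≈ 1345.0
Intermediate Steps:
p(b) = -1227 (p(b) = 3*(-409) = -1227)
D(u, A) = -34
J = 595
H(v) = 5 + (34 + v)/(-10 + v) (H(v) = 5 + (v + 34)/(v - 10) = 5 + (34 + v)/(-10 + v))
J/H(D(3, 6)) - 1504245/p(649) = 595/((2*(-8 + 3*(-34))/(-10 - 34))) - 1504245/(-1227) = 595/((2*(-8 - 102)/(-44))) - 1504245*(-1/1227) = 595/((2*(-1/44)*(-110))) + 501415/409 = 595/5 + 501415/409 = 595*(⅕) + 501415/409 = 119 + 501415/409 = 550086/409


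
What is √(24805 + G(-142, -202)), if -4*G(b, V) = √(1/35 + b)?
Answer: √(121544500 - 35*I*√173915)/70 ≈ 157.5 - 0.0094567*I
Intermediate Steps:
G(b, V) = -√(1/35 + b)/4
√(24805 + G(-142, -202)) = √(24805 - √(35 + 1225*(-142))/140) = √(24805 - √(35 - 173950)/140) = √(24805 - I*√173915/140)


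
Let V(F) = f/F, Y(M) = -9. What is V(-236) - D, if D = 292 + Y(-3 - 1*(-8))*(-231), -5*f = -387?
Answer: -2798167/1180 ≈ -2371.3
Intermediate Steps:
f = 387/5 (f = -⅕*(-387) = 387/5 ≈ 77.400)
D = 2371 (D = 292 - 9*(-231) = 292 + 2079 = 2371)
V(F) = 387/(5*F)
V(-236) - D = (387/5)/(-236) - 1*2371 = (387/5)*(-1/236) - 2371 = -387/1180 - 2371 = -2798167/1180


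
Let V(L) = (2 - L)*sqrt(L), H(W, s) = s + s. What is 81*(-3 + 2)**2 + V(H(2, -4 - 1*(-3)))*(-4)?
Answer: 81 - 16*I*sqrt(2) ≈ 81.0 - 22.627*I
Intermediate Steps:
H(W, s) = 2*s
V(L) = sqrt(L)*(2 - L)
81*(-3 + 2)**2 + V(H(2, -4 - 1*(-3)))*(-4) = 81*(-3 + 2)**2 + (sqrt(2*(-4 - 1*(-3)))*(2 - 2*(-4 - 1*(-3))))*(-4) = 81*(-1)**2 + (sqrt(2*(-4 + 3))*(2 - 2*(-4 + 3)))*(-4) = 81*1 + (sqrt(2*(-1))*(2 - 2*(-1)))*(-4) = 81 + (sqrt(-2)*(2 - 1*(-2)))*(-4) = 81 + ((I*sqrt(2))*(2 + 2))*(-4) = 81 + ((I*sqrt(2))*4)*(-4) = 81 + (4*I*sqrt(2))*(-4) = 81 - 16*I*sqrt(2)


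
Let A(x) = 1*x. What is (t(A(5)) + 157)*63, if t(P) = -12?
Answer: 9135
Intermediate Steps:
A(x) = x
(t(A(5)) + 157)*63 = (-12 + 157)*63 = 145*63 = 9135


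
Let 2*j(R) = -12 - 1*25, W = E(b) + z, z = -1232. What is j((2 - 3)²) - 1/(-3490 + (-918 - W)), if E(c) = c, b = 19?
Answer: -118213/6390 ≈ -18.500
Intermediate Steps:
W = -1213 (W = 19 - 1232 = -1213)
j(R) = -37/2 (j(R) = (-12 - 1*25)/2 = (-12 - 25)/2 = (½)*(-37) = -37/2)
j((2 - 3)²) - 1/(-3490 + (-918 - W)) = -37/2 - 1/(-3490 + (-918 - 1*(-1213))) = -37/2 - 1/(-3490 + (-918 + 1213)) = -37/2 - 1/(-3490 + 295) = -37/2 - 1/(-3195) = -37/2 - 1*(-1/3195) = -37/2 + 1/3195 = -118213/6390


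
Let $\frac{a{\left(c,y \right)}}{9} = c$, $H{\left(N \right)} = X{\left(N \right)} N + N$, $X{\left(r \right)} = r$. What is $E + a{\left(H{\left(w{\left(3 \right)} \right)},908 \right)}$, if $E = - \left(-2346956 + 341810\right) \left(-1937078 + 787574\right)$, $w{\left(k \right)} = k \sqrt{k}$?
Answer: $-2304923347341 + 27 \sqrt{3} \approx -2.3049 \cdot 10^{12}$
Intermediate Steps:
$w{\left(k \right)} = k^{\frac{3}{2}}$
$H{\left(N \right)} = N + N^{2}$ ($H{\left(N \right)} = N N + N = N^{2} + N = N + N^{2}$)
$a{\left(c,y \right)} = 9 c$
$E = -2304923347584$ ($E = - \left(-2005146\right) \left(-1149504\right) = \left(-1\right) 2304923347584 = -2304923347584$)
$E + a{\left(H{\left(w{\left(3 \right)} \right)},908 \right)} = -2304923347584 + 9 \cdot 3^{\frac{3}{2}} \left(1 + 3^{\frac{3}{2}}\right) = -2304923347584 + 9 \cdot 3 \sqrt{3} \left(1 + 3 \sqrt{3}\right) = -2304923347584 + 27 \sqrt{3} \left(1 + 3 \sqrt{3}\right)$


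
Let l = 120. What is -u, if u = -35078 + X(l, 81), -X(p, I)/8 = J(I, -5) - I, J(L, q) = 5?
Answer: 34470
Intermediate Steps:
X(p, I) = -40 + 8*I (X(p, I) = -8*(5 - I) = -40 + 8*I)
u = -34470 (u = -35078 + (-40 + 8*81) = -35078 + (-40 + 648) = -35078 + 608 = -34470)
-u = -1*(-34470) = 34470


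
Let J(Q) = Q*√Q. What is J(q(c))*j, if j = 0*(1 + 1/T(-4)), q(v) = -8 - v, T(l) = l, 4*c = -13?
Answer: 0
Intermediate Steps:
c = -13/4 (c = (¼)*(-13) = -13/4 ≈ -3.2500)
j = 0 (j = 0*(1 + 1/(-4)) = 0*(1 + 1*(-¼)) = 0*(1 - ¼) = 0*(¾) = 0)
J(Q) = Q^(3/2)
J(q(c))*j = (-8 - 1*(-13/4))^(3/2)*0 = (-8 + 13/4)^(3/2)*0 = (-19/4)^(3/2)*0 = -19*I*√19/8*0 = 0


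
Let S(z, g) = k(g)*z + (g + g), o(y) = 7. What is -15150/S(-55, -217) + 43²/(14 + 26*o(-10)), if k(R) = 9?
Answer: 4687121/182084 ≈ 25.742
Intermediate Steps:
S(z, g) = 2*g + 9*z (S(z, g) = 9*z + (g + g) = 9*z + 2*g = 2*g + 9*z)
-15150/S(-55, -217) + 43²/(14 + 26*o(-10)) = -15150/(2*(-217) + 9*(-55)) + 43²/(14 + 26*7) = -15150/(-434 - 495) + 1849/(14 + 182) = -15150/(-929) + 1849/196 = -15150*(-1/929) + 1849*(1/196) = 15150/929 + 1849/196 = 4687121/182084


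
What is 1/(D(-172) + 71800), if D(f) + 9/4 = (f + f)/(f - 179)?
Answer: 1404/100805417 ≈ 1.3928e-5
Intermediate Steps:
D(f) = -9/4 + 2*f/(-179 + f) (D(f) = -9/4 + (f + f)/(f - 179) = -9/4 + (2*f)/(-179 + f) = -9/4 + 2*f/(-179 + f))
1/(D(-172) + 71800) = 1/((1611 - 1*(-172))/(4*(-179 - 172)) + 71800) = 1/((1/4)*(1611 + 172)/(-351) + 71800) = 1/((1/4)*(-1/351)*1783 + 71800) = 1/(-1783/1404 + 71800) = 1/(100805417/1404) = 1404/100805417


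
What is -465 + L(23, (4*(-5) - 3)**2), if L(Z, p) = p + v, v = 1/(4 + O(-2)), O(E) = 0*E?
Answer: 257/4 ≈ 64.250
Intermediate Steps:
O(E) = 0
v = 1/4 (v = 1/(4 + 0) = 1/4 ≈ 0.25000)
L(Z, p) = 1/4 + p (L(Z, p) = p + 1/4 = 1/4 + p)
-465 + L(23, (4*(-5) - 3)**2) = -465 + (1/4 + (4*(-5) - 3)**2) = -465 + (1/4 + (-20 - 3)**2) = -465 + (1/4 + (-23)**2) = -465 + (1/4 + 529) = -465 + 2117/4 = 257/4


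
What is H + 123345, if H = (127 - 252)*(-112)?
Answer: 137345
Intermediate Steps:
H = 14000 (H = -125*(-112) = 14000)
H + 123345 = 14000 + 123345 = 137345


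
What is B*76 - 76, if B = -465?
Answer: -35416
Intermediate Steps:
B*76 - 76 = -465*76 - 76 = -35340 - 76 = -35416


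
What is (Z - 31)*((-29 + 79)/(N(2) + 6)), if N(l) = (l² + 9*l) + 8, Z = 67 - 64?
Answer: -350/9 ≈ -38.889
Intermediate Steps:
Z = 3
N(l) = 8 + l² + 9*l
(Z - 31)*((-29 + 79)/(N(2) + 6)) = (3 - 31)*((-29 + 79)/((8 + 2² + 9*2) + 6)) = -1400/((8 + 4 + 18) + 6) = -1400/(30 + 6) = -1400/36 = -28*25/18 = -350/9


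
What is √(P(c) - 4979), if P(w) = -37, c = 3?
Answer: 2*I*√1254 ≈ 70.824*I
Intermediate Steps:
√(P(c) - 4979) = √(-37 - 4979) = √(-5016) = 2*I*√1254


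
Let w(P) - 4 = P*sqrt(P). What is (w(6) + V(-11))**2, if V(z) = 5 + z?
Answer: 220 - 24*sqrt(6) ≈ 161.21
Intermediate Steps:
w(P) = 4 + P**(3/2) (w(P) = 4 + P*sqrt(P) = 4 + P**(3/2))
(w(6) + V(-11))**2 = ((4 + 6**(3/2)) + (5 - 11))**2 = ((4 + 6*sqrt(6)) - 6)**2 = (-2 + 6*sqrt(6))**2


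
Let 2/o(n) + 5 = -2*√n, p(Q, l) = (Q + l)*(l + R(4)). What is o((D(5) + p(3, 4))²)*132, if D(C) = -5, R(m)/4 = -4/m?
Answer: -88/5 ≈ -17.600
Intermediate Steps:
R(m) = -16/m (R(m) = 4*(-4/m) = -16/m)
p(Q, l) = (-4 + l)*(Q + l) (p(Q, l) = (Q + l)*(l - 16/4) = (Q + l)*(l - 16*¼) = (Q + l)*(l - 4) = (Q + l)*(-4 + l) = (-4 + l)*(Q + l))
o(n) = 2/(-5 - 2*√n)
o((D(5) + p(3, 4))²)*132 = -2/(5 + 2*√((-5 + (4² - 4*3 - 4*4 + 3*4))²))*132 = -2/(5 + 2*√((-5 + (16 - 12 - 16 + 12))²))*132 = -2/(5 + 2*√((-5 + 0)²))*132 = -2/(5 + 2*√((-5)²))*132 = -2/(5 + 2*√25)*132 = -2/(5 + 2*5)*132 = -2/(5 + 10)*132 = -2/15*132 = -88/5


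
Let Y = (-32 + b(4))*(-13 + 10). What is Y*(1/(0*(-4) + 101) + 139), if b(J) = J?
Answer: 1179360/101 ≈ 11677.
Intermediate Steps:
Y = 84 (Y = (-32 + 4)*(-13 + 10) = -28*(-3) = 84)
Y*(1/(0*(-4) + 101) + 139) = 84*(1/(0*(-4) + 101) + 139) = 84*(1/(0 + 101) + 139) = 84*(1/101 + 139) = 84*(14040/101) = 1179360/101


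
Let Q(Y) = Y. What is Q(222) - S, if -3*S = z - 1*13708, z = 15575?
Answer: 2533/3 ≈ 844.33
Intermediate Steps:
S = -1867/3 (S = -(15575 - 1*13708)/3 = -(15575 - 13708)/3 = -1/3*1867 = -1867/3 ≈ -622.33)
Q(222) - S = 222 - 1*(-1867/3) = 222 + 1867/3 = 2533/3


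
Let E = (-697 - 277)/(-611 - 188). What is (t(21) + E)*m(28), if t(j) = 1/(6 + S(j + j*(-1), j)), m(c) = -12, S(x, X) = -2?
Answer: -14085/799 ≈ -17.628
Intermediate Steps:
E = 974/799 (E = -974/(-799) = -974*(-1/799) = 974/799 ≈ 1.2190)
t(j) = 1/4 (t(j) = 1/(6 - 2) = 1/4)
(t(21) + E)*m(28) = (1/4 + 974/799)*(-12) = (4695/3196)*(-12) = -14085/799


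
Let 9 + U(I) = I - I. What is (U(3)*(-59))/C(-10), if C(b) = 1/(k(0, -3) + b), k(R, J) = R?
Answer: -5310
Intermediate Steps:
C(b) = 1/b (C(b) = 1/(0 + b) = 1/b)
U(I) = -9 (U(I) = -9 + (I - I) = -9 + 0 = -9)
(U(3)*(-59))/C(-10) = (-9*(-59))/(1/(-10)) = 531/(-⅒) = 531*(-10) = -5310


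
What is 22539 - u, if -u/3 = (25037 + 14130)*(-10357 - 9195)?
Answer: -2297357013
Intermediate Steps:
u = 2297379552 (u = -3*(25037 + 14130)*(-10357 - 9195) = -117501*(-19552) = -3*(-765793184) = 2297379552)
22539 - u = 22539 - 1*2297379552 = 22539 - 2297379552 = -2297357013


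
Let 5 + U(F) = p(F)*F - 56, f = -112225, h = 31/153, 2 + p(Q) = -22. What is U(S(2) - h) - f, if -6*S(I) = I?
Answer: 5721020/51 ≈ 1.1218e+5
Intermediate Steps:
S(I) = -I/6
p(Q) = -24 (p(Q) = -2 - 22 = -24)
h = 31/153 (h = 31*(1/153) = 31/153 ≈ 0.20261)
U(F) = -61 - 24*F (U(F) = -5 + (-24*F - 56) = -5 + (-56 - 24*F) = -61 - 24*F)
U(S(2) - h) - f = (-61 - 24*(-1/6*2 - 1*31/153)) - 1*(-112225) = (-61 - 24*(-1/3 - 31/153)) + 112225 = (-61 - 24*(-82/153)) + 112225 = (-61 + 656/51) + 112225 = -2455/51 + 112225 = 5721020/51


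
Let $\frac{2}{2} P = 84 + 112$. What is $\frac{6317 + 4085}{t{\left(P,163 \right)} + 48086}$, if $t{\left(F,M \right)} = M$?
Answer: $\frac{10402}{48249} \approx 0.21559$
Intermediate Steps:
$P = 196$ ($P = 84 + 112 = 196$)
$\frac{6317 + 4085}{t{\left(P,163 \right)} + 48086} = \frac{6317 + 4085}{163 + 48086} = \frac{10402}{48249}$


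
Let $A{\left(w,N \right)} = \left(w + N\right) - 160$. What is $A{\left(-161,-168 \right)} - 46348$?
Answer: $-46837$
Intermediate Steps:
$A{\left(w,N \right)} = -160 + N + w$ ($A{\left(w,N \right)} = \left(N + w\right) - 160 = -160 + N + w$)
$A{\left(-161,-168 \right)} - 46348 = \left(-160 - 168 - 161\right) - 46348 = -489 - 46348 = -46837$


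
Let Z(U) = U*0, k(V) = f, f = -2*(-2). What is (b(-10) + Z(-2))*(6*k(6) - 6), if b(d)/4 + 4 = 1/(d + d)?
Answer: -1458/5 ≈ -291.60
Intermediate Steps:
b(d) = -16 + 2/d (b(d) = -16 + 4/(d + d) = -16 + 4/((2*d)) = -16 + 4*(1/(2*d)) = -16 + 2/d)
f = 4
k(V) = 4
Z(U) = 0
(b(-10) + Z(-2))*(6*k(6) - 6) = ((-16 + 2/(-10)) + 0)*(6*4 - 6) = ((-16 + 2*(-1/10)) + 0)*(24 - 6) = ((-16 - 1/5) + 0)*18 = (-81/5 + 0)*18 = -81/5*18 = -1458/5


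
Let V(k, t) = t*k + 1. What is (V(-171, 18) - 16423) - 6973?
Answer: -26473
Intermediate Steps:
V(k, t) = 1 + k*t (V(k, t) = k*t + 1 = 1 + k*t)
(V(-171, 18) - 16423) - 6973 = ((1 - 171*18) - 16423) - 6973 = ((1 - 3078) - 16423) - 6973 = (-3077 - 16423) - 6973 = -19500 - 6973 = -26473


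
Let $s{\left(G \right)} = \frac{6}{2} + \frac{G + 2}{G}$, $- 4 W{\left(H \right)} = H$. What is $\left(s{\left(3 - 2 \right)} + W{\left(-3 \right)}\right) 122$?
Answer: $\frac{1647}{2} \approx 823.5$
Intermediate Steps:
$W{\left(H \right)} = - \frac{H}{4}$
$s{\left(G \right)} = 3 + \frac{2 + G}{G}$ ($s{\left(G \right)} = 6 \cdot \frac{1}{2} + \frac{2 + G}{G} = 3 + \frac{2 + G}{G}$)
$\left(s{\left(3 - 2 \right)} + W{\left(-3 \right)}\right) 122 = \left(\left(4 + \frac{2}{3 - 2}\right) - - \frac{3}{4}\right) 122 = \left(\left(4 + \frac{2}{1}\right) + \frac{3}{4}\right) 122 = \left(\left(4 + 2 \cdot 1\right) + \frac{3}{4}\right) 122 = \left(\left(4 + 2\right) + \frac{3}{4}\right) 122 = \left(6 + \frac{3}{4}\right) 122 = \frac{27}{4} \cdot 122 = \frac{1647}{2}$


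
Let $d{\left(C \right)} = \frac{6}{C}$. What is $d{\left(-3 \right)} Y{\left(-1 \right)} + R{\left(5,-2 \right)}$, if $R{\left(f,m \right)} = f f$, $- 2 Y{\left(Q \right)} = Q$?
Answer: $24$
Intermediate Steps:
$Y{\left(Q \right)} = - \frac{Q}{2}$
$R{\left(f,m \right)} = f^{2}$
$d{\left(-3 \right)} Y{\left(-1 \right)} + R{\left(5,-2 \right)} = \frac{6}{-3} \left(\left(- \frac{1}{2}\right) \left(-1\right)\right) + 5^{2} = 6 \left(- \frac{1}{3}\right) \frac{1}{2} + 25 = \left(-2\right) \frac{1}{2} + 25 = -1 + 25 = 24$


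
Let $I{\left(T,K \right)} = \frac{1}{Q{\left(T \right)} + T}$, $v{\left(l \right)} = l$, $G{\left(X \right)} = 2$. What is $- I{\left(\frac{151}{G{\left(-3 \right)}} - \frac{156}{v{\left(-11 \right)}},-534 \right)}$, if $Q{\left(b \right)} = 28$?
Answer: $- \frac{22}{2589} \approx -0.0084975$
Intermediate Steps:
$I{\left(T,K \right)} = \frac{1}{28 + T}$
$- I{\left(\frac{151}{G{\left(-3 \right)}} - \frac{156}{v{\left(-11 \right)}},-534 \right)} = - \frac{1}{28 + \left(\frac{151}{2} - \frac{156}{-11}\right)} = - \frac{1}{28 + \left(151 \cdot \frac{1}{2} - - \frac{156}{11}\right)} = - \frac{1}{28 + \left(\frac{151}{2} + \frac{156}{11}\right)} = - \frac{1}{28 + \frac{1973}{22}} = - \frac{1}{\frac{2589}{22}} = \left(-1\right) \frac{22}{2589} = - \frac{22}{2589}$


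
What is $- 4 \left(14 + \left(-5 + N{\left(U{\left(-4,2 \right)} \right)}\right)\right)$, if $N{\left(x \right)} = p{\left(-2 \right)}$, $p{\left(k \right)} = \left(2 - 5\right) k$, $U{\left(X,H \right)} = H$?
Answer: $-60$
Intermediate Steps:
$p{\left(k \right)} = - 3 k$
$N{\left(x \right)} = 6$ ($N{\left(x \right)} = \left(-3\right) \left(-2\right) = 6$)
$- 4 \left(14 + \left(-5 + N{\left(U{\left(-4,2 \right)} \right)}\right)\right) = - 4 \left(14 + \left(-5 + 6\right)\right) = - 4 \left(14 + 1\right) = \left(-4\right) 15 = -60$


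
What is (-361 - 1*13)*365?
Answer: -136510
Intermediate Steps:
(-361 - 1*13)*365 = (-361 - 13)*365 = -374*365 = -136510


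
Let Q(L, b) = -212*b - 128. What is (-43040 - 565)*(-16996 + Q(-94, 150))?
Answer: 2133331020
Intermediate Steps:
Q(L, b) = -128 - 212*b
(-43040 - 565)*(-16996 + Q(-94, 150)) = (-43040 - 565)*(-16996 + (-128 - 212*150)) = -43605*(-16996 + (-128 - 31800)) = -43605*(-16996 - 31928) = -43605*(-48924) = 2133331020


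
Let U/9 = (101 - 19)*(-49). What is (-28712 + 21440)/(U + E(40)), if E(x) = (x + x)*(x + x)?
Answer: 3636/14881 ≈ 0.24434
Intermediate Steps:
U = -36162 (U = 9*((101 - 19)*(-49)) = 9*(82*(-49)) = 9*(-4018) = -36162)
E(x) = 4*x**2 (E(x) = (2*x)*(2*x) = 4*x**2)
(-28712 + 21440)/(U + E(40)) = (-28712 + 21440)/(-36162 + 4*40**2) = -7272/(-36162 + 4*1600) = -7272/(-36162 + 6400) = -7272/(-29762) = -7272*(-1/29762) = 3636/14881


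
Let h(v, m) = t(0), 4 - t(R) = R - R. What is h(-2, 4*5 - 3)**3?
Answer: 64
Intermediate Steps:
t(R) = 4 (t(R) = 4 - (R - R) = 4 - 1*0 = 4 + 0 = 4)
h(v, m) = 4
h(-2, 4*5 - 3)**3 = 4**3 = 64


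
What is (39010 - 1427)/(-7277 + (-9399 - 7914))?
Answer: -37583/24590 ≈ -1.5284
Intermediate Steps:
(39010 - 1427)/(-7277 + (-9399 - 7914)) = 37583/(-7277 - 17313) = 37583/(-24590) = 37583*(-1/24590) = -37583/24590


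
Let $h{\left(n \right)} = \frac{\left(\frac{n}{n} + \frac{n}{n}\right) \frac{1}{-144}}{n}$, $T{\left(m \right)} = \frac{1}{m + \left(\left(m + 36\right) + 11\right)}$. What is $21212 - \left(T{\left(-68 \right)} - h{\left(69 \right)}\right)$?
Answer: $\frac{9378933103}{442152} \approx 21212.0$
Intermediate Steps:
$T{\left(m \right)} = \frac{1}{47 + 2 m}$ ($T{\left(m \right)} = \frac{1}{m + \left(\left(36 + m\right) + 11\right)} = \frac{1}{m + \left(47 + m\right)} = \frac{1}{47 + 2 m}$)
$h{\left(n \right)} = - \frac{1}{72 n}$ ($h{\left(n \right)} = \frac{\left(1 + 1\right) \left(- \frac{1}{144}\right)}{n} = \frac{2 \left(- \frac{1}{144}\right)}{n} = - \frac{1}{72 n}$)
$21212 - \left(T{\left(-68 \right)} - h{\left(69 \right)}\right) = 21212 - \left(\frac{1}{47 + 2 \left(-68\right)} - - \frac{1}{72 \cdot 69}\right) = 21212 - \left(\frac{1}{47 - 136} - \left(- \frac{1}{72}\right) \frac{1}{69}\right) = 21212 - \left(\frac{1}{-89} - - \frac{1}{4968}\right) = 21212 - \left(- \frac{1}{89} + \frac{1}{4968}\right) = 21212 - - \frac{4879}{442152} = 21212 + \frac{4879}{442152} = \frac{9378933103}{442152}$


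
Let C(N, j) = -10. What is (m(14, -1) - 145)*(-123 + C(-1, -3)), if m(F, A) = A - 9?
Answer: 20615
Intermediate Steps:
m(F, A) = -9 + A
(m(14, -1) - 145)*(-123 + C(-1, -3)) = ((-9 - 1) - 145)*(-123 - 10) = (-10 - 145)*(-133) = -155*(-133) = 20615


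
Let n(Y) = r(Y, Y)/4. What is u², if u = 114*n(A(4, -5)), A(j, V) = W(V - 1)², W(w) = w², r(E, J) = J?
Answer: 1364268096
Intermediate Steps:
A(j, V) = (-1 + V)⁴ (A(j, V) = ((V - 1)²)² = ((-1 + V)²)² = (-1 + V)⁴)
n(Y) = Y/4
u = 36936 (u = 114*((-1 - 5)⁴/4) = 114*((¼)*(-6)⁴) = 114*((¼)*1296) = 114*324 = 36936)
u² = 36936² = 1364268096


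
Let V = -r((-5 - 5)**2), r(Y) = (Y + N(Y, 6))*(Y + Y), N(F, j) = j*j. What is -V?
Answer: 27200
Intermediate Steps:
N(F, j) = j**2
r(Y) = 2*Y*(36 + Y) (r(Y) = (Y + 6**2)*(Y + Y) = (Y + 36)*(2*Y) = (36 + Y)*(2*Y) = 2*Y*(36 + Y))
V = -27200 (V = -2*(-5 - 5)**2*(36 + (-5 - 5)**2) = -2*(-10)**2*(36 + (-10)**2) = -2*100*(36 + 100) = -2*100*136 = -1*27200 = -27200)
-V = -1*(-27200) = 27200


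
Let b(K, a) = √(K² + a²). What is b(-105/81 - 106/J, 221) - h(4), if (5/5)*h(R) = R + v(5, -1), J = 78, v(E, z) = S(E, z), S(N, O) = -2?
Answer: -2 + √6018128665/351 ≈ 219.02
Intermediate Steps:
v(E, z) = -2
h(R) = -2 + R (h(R) = R - 2 = -2 + R)
b(-105/81 - 106/J, 221) - h(4) = √((-105/81 - 106/78)² + 221²) - (-2 + 4) = √((-105*1/81 - 106*1/78)² + 48841) - 1*2 = √((-35/27 - 53/39)² + 48841) - 2 = √((-932/351)² + 48841) - 2 = √(868624/123201 + 48841) - 2 = √(6018128665/123201) - 2 = √6018128665/351 - 2 = -2 + √6018128665/351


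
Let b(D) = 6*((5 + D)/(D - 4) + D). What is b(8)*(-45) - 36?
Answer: -6147/2 ≈ -3073.5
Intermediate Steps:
b(D) = 6*D + 6*(5 + D)/(-4 + D) (b(D) = 6*((5 + D)/(-4 + D) + D) = 6*(D + (5 + D)/(-4 + D)) = 6*D + 6*(5 + D)/(-4 + D))
b(8)*(-45) - 36 = (6*(5 + 8² - 3*8)/(-4 + 8))*(-45) - 36 = (6*(5 + 64 - 24)/4)*(-45) - 36 = (6*(¼)*45)*(-45) - 36 = (135/2)*(-45) - 36 = -6075/2 - 36 = -6147/2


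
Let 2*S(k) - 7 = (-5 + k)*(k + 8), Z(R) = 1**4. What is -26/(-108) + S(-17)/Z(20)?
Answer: 2774/27 ≈ 102.74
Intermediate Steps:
Z(R) = 1
S(k) = 7/2 + (-5 + k)*(8 + k)/2 (S(k) = 7/2 + ((-5 + k)*(k + 8))/2 = 7/2 + ((-5 + k)*(8 + k))/2 = 7/2 + (-5 + k)*(8 + k)/2)
-26/(-108) + S(-17)/Z(20) = -26/(-108) + (-33/2 + (1/2)*(-17)**2 + (3/2)*(-17))/1 = -26*(-1/108) + (-33/2 + (1/2)*289 - 51/2)*1 = 13/54 + (-33/2 + 289/2 - 51/2)*1 = 13/54 + (205/2)*1 = 13/54 + 205/2 = 2774/27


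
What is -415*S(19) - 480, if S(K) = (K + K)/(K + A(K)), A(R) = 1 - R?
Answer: -16250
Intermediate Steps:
S(K) = 2*K (S(K) = (K + K)/(K + (1 - K)) = (2*K)/1 = (2*K)*1 = 2*K)
-415*S(19) - 480 = -830*19 - 480 = -415*38 - 480 = -15770 - 480 = -16250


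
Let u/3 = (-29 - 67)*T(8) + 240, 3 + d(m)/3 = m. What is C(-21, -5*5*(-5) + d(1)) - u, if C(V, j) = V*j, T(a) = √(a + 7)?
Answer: -3219 + 288*√15 ≈ -2103.6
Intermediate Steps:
d(m) = -9 + 3*m
T(a) = √(7 + a)
u = 720 - 288*√15 (u = 3*((-29 - 67)*√(7 + 8) + 240) = 3*(-96*√15 + 240) = 3*(240 - 96*√15) = 720 - 288*√15 ≈ -395.42)
C(-21, -5*5*(-5) + d(1)) - u = -21*(-5*5*(-5) + (-9 + 3*1)) - (720 - 288*√15) = -21*(-25*(-5) + (-9 + 3)) + (-720 + 288*√15) = -21*(125 - 6) + (-720 + 288*√15) = -21*119 + (-720 + 288*√15) = -2499 + (-720 + 288*√15) = -3219 + 288*√15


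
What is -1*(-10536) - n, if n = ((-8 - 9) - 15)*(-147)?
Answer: 5832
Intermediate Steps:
n = 4704 (n = (-17 - 15)*(-147) = -32*(-147) = 4704)
-1*(-10536) - n = -1*(-10536) - 1*4704 = 10536 - 4704 = 5832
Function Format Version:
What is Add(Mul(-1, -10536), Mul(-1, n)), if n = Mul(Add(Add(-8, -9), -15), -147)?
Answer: 5832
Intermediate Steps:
n = 4704 (n = Mul(Add(-17, -15), -147) = Mul(-32, -147) = 4704)
Add(Mul(-1, -10536), Mul(-1, n)) = Add(Mul(-1, -10536), Mul(-1, 4704)) = Add(10536, -4704) = 5832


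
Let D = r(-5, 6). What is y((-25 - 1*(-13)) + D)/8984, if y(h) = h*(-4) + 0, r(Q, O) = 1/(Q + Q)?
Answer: 121/22460 ≈ 0.0053874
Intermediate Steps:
r(Q, O) = 1/(2*Q)
D = -⅒ (D = (½)/(-5) = (½)*(-⅕) = -⅒ ≈ -0.10000)
y(h) = -4*h (y(h) = -4*h + 0 = -4*h)
y((-25 - 1*(-13)) + D)/8984 = -4*((-25 - 1*(-13)) - ⅒)/8984 = -4*((-25 + 13) - ⅒)*(1/8984) = -4*(-12 - ⅒)*(1/8984) = -4*(-121/10)*(1/8984) = (242/5)*(1/8984) = 121/22460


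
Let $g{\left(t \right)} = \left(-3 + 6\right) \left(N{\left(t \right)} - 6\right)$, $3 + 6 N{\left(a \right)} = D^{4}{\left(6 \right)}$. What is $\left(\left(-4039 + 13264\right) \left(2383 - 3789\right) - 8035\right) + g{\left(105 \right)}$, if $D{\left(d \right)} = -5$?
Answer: $-12978092$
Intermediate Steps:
$N{\left(a \right)} = \frac{311}{3}$ ($N{\left(a \right)} = - \frac{1}{2} + \frac{\left(-5\right)^{4}}{6} = - \frac{1}{2} + \frac{1}{6} \cdot 625 = - \frac{1}{2} + \frac{625}{6} = \frac{311}{3}$)
$g{\left(t \right)} = 293$ ($g{\left(t \right)} = \left(-3 + 6\right) \left(\frac{311}{3} - 6\right) = 3 \cdot \frac{293}{3} = 293$)
$\left(\left(-4039 + 13264\right) \left(2383 - 3789\right) - 8035\right) + g{\left(105 \right)} = \left(\left(-4039 + 13264\right) \left(2383 - 3789\right) - 8035\right) + 293 = \left(9225 \left(-1406\right) - 8035\right) + 293 = \left(-12970350 - 8035\right) + 293 = -12978385 + 293 = -12978092$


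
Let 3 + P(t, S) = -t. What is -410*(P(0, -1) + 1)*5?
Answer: 4100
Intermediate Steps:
P(t, S) = -3 - t
-410*(P(0, -1) + 1)*5 = -410*((-3 - 1*0) + 1)*5 = -410*((-3 + 0) + 1)*5 = -410*(-3 + 1)*5 = -(-820)*5 = -410*(-10) = 4100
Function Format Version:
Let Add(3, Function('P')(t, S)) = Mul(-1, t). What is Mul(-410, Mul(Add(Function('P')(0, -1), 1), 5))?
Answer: 4100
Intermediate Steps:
Function('P')(t, S) = Add(-3, Mul(-1, t))
Mul(-410, Mul(Add(Function('P')(0, -1), 1), 5)) = Mul(-410, Mul(Add(Add(-3, Mul(-1, 0)), 1), 5)) = Mul(-410, Mul(Add(Add(-3, 0), 1), 5)) = Mul(-410, Mul(Add(-3, 1), 5)) = Mul(-410, Mul(-2, 5)) = Mul(-410, -10) = 4100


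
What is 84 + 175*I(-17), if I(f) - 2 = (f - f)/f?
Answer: 434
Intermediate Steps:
I(f) = 2 (I(f) = 2 + (f - f)/f = 2 + 0/f = 2 + 0 = 2)
84 + 175*I(-17) = 84 + 175*2 = 84 + 350 = 434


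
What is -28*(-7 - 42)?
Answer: 1372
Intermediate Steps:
-28*(-7 - 42) = -28*(-49) = 1372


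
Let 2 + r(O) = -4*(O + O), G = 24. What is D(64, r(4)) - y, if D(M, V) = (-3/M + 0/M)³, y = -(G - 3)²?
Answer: 115605477/262144 ≈ 441.00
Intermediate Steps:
r(O) = -2 - 8*O (r(O) = -2 - 4*(O + O) = -2 - 8*O)
y = -441 (y = -(24 - 3)² = -1*21² = -1*441 = -441)
D(M, V) = -27/M³ (D(M, V) = (-3/M + 0)³ = (-3/M)³ = -27/M³)
D(64, r(4)) - y = -27/64³ - 1*(-441) = -27*1/262144 + 441 = -27/262144 + 441 = 115605477/262144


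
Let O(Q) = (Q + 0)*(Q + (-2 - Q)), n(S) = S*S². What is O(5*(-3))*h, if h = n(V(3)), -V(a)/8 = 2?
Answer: -122880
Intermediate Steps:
V(a) = -16 (V(a) = -8*2 = -16)
n(S) = S³
O(Q) = -2*Q (O(Q) = Q*(-2) = -2*Q)
h = -4096 (h = (-16)³ = -4096)
O(5*(-3))*h = -10*(-3)*(-4096) = -2*(-15)*(-4096) = 30*(-4096) = -122880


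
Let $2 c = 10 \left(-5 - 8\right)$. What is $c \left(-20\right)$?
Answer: $1300$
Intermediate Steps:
$c = -65$ ($c = \frac{10 \left(-5 - 8\right)}{2} = \frac{10 \left(-13\right)}{2} = \frac{1}{2} \left(-130\right) = -65$)
$c \left(-20\right) = \left(-65\right) \left(-20\right) = 1300$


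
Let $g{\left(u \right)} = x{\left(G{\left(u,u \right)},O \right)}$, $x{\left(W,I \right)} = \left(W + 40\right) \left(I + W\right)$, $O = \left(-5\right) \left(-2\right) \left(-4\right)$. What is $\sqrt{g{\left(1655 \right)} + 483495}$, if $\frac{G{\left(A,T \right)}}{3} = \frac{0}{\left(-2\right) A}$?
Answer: $\sqrt{481895} \approx 694.19$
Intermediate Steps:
$G{\left(A,T \right)} = 0$ ($G{\left(A,T \right)} = 3 \frac{0}{\left(-2\right) A} = 3 \cdot 0 \left(- \frac{1}{2 A}\right) = 3 \cdot 0 = 0$)
$O = -40$ ($O = 10 \left(-4\right) = -40$)
$x{\left(W,I \right)} = \left(40 + W\right) \left(I + W\right)$
$g{\left(u \right)} = -1600$ ($g{\left(u \right)} = 0^{2} + 40 \left(-40\right) + 40 \cdot 0 - 0 = 0 - 1600 + 0 + 0 = -1600$)
$\sqrt{g{\left(1655 \right)} + 483495} = \sqrt{-1600 + 483495} = \sqrt{481895}$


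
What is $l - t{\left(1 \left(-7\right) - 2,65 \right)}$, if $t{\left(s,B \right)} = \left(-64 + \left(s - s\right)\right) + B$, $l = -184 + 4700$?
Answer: $4515$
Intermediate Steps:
$l = 4516$
$t{\left(s,B \right)} = -64 + B$ ($t{\left(s,B \right)} = \left(-64 + 0\right) + B = -64 + B$)
$l - t{\left(1 \left(-7\right) - 2,65 \right)} = 4516 - \left(-64 + 65\right) = 4516 - 1 = 4515$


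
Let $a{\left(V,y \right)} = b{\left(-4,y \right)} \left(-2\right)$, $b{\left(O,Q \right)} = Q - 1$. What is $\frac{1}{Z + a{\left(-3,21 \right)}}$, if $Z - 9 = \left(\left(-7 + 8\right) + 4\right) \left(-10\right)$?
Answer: $- \frac{1}{81} \approx -0.012346$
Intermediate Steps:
$b{\left(O,Q \right)} = -1 + Q$
$Z = -41$ ($Z = 9 + \left(\left(-7 + 8\right) + 4\right) \left(-10\right) = 9 + \left(1 + 4\right) \left(-10\right) = 9 + 5 \left(-10\right) = 9 - 50 = -41$)
$a{\left(V,y \right)} = 2 - 2 y$ ($a{\left(V,y \right)} = \left(-1 + y\right) \left(-2\right) = 2 - 2 y$)
$\frac{1}{Z + a{\left(-3,21 \right)}} = \frac{1}{-41 + \left(2 - 42\right)} = \frac{1}{-41 - 40} = \frac{1}{-81} = - \frac{1}{81}$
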